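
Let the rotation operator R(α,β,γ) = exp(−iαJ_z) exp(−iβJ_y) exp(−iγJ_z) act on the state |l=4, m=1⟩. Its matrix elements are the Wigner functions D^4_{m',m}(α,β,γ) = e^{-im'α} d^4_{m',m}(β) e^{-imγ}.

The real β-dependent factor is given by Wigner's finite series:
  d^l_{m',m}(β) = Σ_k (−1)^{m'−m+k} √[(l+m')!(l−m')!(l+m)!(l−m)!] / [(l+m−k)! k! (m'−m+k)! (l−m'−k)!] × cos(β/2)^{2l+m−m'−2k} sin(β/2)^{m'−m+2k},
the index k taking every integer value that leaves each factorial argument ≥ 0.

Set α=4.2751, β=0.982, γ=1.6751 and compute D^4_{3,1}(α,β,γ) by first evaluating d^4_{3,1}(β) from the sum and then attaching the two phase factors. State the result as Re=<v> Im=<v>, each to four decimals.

Split into d^4_{3,1}(β=0.982) × two z-phases.
c=cos(0.982/2)=0.881862, s=sin(0.982/2)=0.471508; N=√[5040·1·120·6]=1904.940944
k∈{0,1} keeps every argument non-negative
  k=0: (−1)^2·1904.9409/(240)·0.8819^6·0.4715^2 = +0.829949
  k=1: (−1)^3·1904.9409/(144)·0.8819^4·0.4715^4 = -0.395437
d^4_{3,1}(0.982) = +0.829949 -0.395437 = +0.434512
D = (+0.966665-0.256046i)·(+0.434512)·(-0.104115-0.994565i) = -0.154381-0.406162i

Re=-0.1544 Im=-0.4062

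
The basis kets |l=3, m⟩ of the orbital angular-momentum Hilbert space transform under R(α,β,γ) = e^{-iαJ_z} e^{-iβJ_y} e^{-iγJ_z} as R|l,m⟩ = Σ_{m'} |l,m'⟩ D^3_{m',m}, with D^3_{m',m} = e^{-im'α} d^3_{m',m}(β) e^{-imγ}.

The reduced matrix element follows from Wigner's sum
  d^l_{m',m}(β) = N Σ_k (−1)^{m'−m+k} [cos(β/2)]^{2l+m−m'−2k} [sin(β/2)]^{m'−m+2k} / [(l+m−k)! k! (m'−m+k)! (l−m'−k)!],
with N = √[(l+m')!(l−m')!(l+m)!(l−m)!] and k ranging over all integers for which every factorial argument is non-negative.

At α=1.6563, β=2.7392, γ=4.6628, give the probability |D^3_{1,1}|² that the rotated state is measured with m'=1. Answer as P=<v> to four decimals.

Split into d^3_{1,1}(β=2.7392) × two z-phases.
Half-angle: c=0.199842, s=0.979828. N=√(24·2·24·2)=48.000000
k: max(0,(1)−(1))=0 … min(3+(1),3−(1))=2
  k=0: (−1)^0·48.0000/(48)·0.1998^6·0.9798^0 = +0.000064
  k=1: (−1)^1·48.0000/(6)·0.1998^4·0.9798^2 = -0.012250
  k=2: (−1)^2·48.0000/(8)·0.1998^2·0.9798^4 = +0.220863
d^3_{1,1}(2.7392) = +0.000064 -0.012250 +0.220863 = +0.208677
|D^3_{1,1}|² = |d^3_{1,1}(β)|² = (+0.208677)² = 0.043546 (the z-rotation phases have unit modulus)

P=0.0435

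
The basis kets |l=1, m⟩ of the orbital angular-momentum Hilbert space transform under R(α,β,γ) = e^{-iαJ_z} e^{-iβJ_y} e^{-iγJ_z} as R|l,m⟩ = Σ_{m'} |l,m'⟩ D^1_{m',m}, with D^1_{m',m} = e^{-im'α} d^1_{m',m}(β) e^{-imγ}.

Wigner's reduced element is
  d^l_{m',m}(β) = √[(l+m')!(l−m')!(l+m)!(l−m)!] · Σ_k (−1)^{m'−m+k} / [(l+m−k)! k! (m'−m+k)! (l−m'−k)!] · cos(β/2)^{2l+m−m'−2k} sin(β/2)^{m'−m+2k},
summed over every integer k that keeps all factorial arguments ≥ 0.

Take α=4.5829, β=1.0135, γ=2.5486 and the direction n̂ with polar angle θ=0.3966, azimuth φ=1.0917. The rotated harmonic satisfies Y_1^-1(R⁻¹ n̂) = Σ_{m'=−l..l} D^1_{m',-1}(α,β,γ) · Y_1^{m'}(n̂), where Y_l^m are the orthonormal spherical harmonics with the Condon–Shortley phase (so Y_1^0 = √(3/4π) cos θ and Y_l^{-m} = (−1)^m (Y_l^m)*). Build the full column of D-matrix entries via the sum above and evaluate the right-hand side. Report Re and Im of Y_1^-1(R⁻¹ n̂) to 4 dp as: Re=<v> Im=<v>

Need the full column D^1_{m',-1} for m'=−1..1 at α=4.5829, β=1.0135, γ=2.5486.
cos(β/2)=0.874326, sin(β/2)=0.485338
d^1_{-1,-1}: single k=0 term ⇒ +0.764447;  D = +0.505489+0.573463i
d^1_{0,-1}: single k=0 term ⇒ -0.600113;  D = +0.497657-0.335370i
d^1_{1,-1}: single k=0 term ⇒ +0.235553;  D = -0.105312-0.210700i
Y_1^{m'}(θ=0.3966,φ=1.0917) and Σ D·Y over m':
  (+0.5055+0.5735i)·(+0.0615-0.1184i)  (+0.4977-0.3354i)·(+0.4507+0.0000i)  (-0.1053-0.2107i)·(-0.0615-0.1184i)
Y_1^-1(R⁻¹ n̂) = +0.304823-0.150295i

Re=0.3048 Im=-0.1503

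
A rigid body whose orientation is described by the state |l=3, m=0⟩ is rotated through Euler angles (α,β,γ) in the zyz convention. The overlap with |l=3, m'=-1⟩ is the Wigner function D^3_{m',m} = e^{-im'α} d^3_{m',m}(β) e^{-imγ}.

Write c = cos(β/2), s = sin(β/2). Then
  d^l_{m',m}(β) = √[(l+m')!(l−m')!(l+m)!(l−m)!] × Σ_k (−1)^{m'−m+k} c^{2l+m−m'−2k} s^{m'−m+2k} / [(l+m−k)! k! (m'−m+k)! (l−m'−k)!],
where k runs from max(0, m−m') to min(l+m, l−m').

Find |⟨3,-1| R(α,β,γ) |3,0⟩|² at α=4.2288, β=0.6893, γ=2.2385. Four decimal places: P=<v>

P=0.2966

First d^3_{-1,0}(β=0.6893), then the phase factors e^{-i(-1)α} and e^{-i(0)γ}:
With c≡cos(β/2)=0.941194 and s≡sin(β/2)=0.337867, N=[2·24·6·6]^{1/2}=41.569219
The bounds max(0,m−m')=1 and min(l+m,l−m')=3 give 3 terms
  k=1: (−1)^0·41.5692/(12)·0.9412^5·0.3379^1 = +0.864434
  k=2: (−1)^1·41.5692/(4)·0.9412^3·0.3379^3 = -0.334185
  k=3: (−1)^2·41.5692/(12)·0.9412^1·0.3379^5 = +0.014355
d^3_{-1,0}(0.6893) = +0.864434 -0.334185 +0.014355 = +0.544604
|D^3_{-1,0}|² = |d^3_{-1,0}(β)|² = (+0.544604)² = 0.296593 (the z-rotation phases have unit modulus)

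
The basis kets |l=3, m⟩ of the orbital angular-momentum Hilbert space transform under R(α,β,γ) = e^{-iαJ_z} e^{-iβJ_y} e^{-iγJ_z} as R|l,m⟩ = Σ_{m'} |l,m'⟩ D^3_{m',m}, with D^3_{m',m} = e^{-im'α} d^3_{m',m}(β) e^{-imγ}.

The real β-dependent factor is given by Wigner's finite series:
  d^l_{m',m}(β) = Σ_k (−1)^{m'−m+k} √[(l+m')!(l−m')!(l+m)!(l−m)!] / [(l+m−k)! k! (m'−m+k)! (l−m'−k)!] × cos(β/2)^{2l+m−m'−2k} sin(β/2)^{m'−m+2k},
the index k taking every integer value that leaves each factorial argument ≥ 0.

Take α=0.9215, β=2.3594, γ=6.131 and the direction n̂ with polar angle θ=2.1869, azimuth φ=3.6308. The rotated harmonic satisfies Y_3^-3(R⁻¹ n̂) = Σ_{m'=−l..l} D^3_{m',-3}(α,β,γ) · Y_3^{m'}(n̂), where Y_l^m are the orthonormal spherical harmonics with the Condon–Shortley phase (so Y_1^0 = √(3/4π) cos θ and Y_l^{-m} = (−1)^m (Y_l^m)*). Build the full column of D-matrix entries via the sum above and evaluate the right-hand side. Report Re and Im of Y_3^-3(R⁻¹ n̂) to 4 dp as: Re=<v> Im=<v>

Re=0.0247 Im=-0.4086

Need the full column D^3_{m',-3} for m'=−3..3 at α=0.9215, β=2.3594, γ=6.131.
cos(β/2)=0.381202, sin(β/2)=0.924492
d^3_{-3,-3}: single k=0 term ⇒ +0.003069;  D = -0.002063+0.002272i
d^3_{-2,-3}: single k=0 term ⇒ -0.018229;  D = -0.003341-0.017920i
d^3_{-1,-3}: single k=0 term ⇒ +0.069899;  D = +0.062479+0.031341i
d^3_{0,-3}: single k=0 term ⇒ -0.195745;  D = -0.175696+0.086296i
d^3_{1,-3}: single k=0 term ⇒ +0.411120;  D = +0.078750-0.403507i
d^3_{2,-3}: single k=0 term ⇒ -0.630589;  D = +0.419937+0.470420i
d^3_{3,-3}: single k=0 term ⇒ +0.624336;  D = -0.622365+0.049560i
Y_3^{m'}(θ=2.1869,φ=3.6308) and Σ D·Y over m':
  (-0.0021+0.0023i)·(-0.0234+0.2256i)  (-0.0033-0.0179i)·(-0.2196+0.3263i)  (+0.0625+0.0313i)·(-0.1559+0.0830i)  (-0.1757+0.0863i)·(+0.2869+0.0000i)  (+0.0787-0.4035i)·(+0.1559+0.0830i)  (+0.4199+0.4704i)·(-0.2196-0.3263i)  (-0.6224+0.0496i)·(+0.0234+0.2256i)
Y_3^-3(R⁻¹ n̂) = +0.024704-0.408595i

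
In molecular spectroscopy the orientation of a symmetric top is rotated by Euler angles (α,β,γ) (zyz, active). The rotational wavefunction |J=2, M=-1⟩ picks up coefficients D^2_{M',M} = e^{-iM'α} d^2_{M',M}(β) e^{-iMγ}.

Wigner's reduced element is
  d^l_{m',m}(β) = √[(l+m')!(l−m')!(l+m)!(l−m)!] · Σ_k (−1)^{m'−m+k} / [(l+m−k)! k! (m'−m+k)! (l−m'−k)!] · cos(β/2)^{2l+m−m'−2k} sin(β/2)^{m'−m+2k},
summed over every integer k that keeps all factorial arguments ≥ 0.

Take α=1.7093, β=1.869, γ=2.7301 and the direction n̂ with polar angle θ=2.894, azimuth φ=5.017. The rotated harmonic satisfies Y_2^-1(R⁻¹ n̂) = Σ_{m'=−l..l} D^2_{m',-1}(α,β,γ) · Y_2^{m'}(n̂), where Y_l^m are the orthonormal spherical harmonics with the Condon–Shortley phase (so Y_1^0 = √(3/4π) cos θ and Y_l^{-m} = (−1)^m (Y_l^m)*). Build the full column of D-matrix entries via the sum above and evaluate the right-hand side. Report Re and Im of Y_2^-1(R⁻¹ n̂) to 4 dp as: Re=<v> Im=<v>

Need the full column D^2_{m',-1} for m'=−2..2 at α=1.7093, β=1.869, γ=2.7301.
cos(β/2)=0.594221, sin(β/2)=0.804302
d^2_{-2,-1}: single k=1 term ⇒ +0.337514;  D = +0.334467-0.045254i
d^2_{-1,-1}: k∈[0..1] ⇒ +0.124678 -0.685260 = -0.560581;  D = +0.151139+0.539823i
d^2_{0,-1}: k∈[0..1] ⇒ -0.413369 +0.757323 = +0.343953;  D = -0.315242+0.137574i
d^2_{1,-1}: k∈[0..1] ⇒ +0.685260 -0.418482 = +0.266778;  D = +0.139440+0.227435i
d^2_{2,-1}: single k=0 term ⇒ -0.618351;  D = -0.477491+0.392888i
Y_2^{m'}(θ=2.894,φ=5.017) and Σ D·Y over m':
  (+0.3345-0.0453i)·(-0.0190+0.0133i)  (+0.1511+0.5398i)·(-0.0551-0.1751i)  (-0.3152+0.1376i)·(+0.5740+0.0000i)  (+0.1394+0.2274i)·(+0.0551-0.1751i)  (-0.4775+0.3929i)·(-0.0190-0.0133i)
Y_2^-1(R⁻¹ n̂) = -0.038691+0.015047i

Re=-0.0387 Im=0.0150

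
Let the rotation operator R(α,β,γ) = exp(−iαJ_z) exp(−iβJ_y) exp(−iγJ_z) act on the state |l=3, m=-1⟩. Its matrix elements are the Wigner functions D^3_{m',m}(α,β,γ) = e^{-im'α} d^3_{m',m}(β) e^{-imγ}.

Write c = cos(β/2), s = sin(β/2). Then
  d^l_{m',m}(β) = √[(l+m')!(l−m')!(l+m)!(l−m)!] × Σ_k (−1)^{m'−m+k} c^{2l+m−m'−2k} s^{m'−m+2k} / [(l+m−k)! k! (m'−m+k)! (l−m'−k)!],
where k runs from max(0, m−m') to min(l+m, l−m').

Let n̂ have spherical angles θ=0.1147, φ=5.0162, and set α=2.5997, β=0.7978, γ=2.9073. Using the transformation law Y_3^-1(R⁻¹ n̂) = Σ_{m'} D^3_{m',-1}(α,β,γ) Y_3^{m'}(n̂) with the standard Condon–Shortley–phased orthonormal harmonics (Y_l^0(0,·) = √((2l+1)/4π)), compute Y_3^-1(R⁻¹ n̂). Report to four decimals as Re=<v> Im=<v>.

Re=0.2479 Im=-0.0340

Need the full column D^3_{m',-1} for m'=−3..3 at α=2.5997, β=0.7978, γ=2.9073.
cos(β/2)=0.921489, sin(β/2)=0.388405
d^3_{-3,-1}: single k=2 term ⇒ +0.421284;  D = -0.120134-0.403793i
d^3_{-2,-1}: k∈[1..2] ⇒ +0.816084 -0.289971 = +0.526113;  D = -0.131548+0.509402i
d^3_{-1,-1}: k∈[0..2] ⇒ +0.612266 -0.870201 +0.115950 = -0.141985;  D = -0.101319+0.099469i
d^3_{0,-1}: k∈[0..2] ⇒ -0.893976 +0.476471 -0.028217 = -0.445721;  D = +0.433544-0.103476i
d^3_{1,-1}: k∈[0..2] ⇒ +0.652651 -0.154600 +0.003433 = +0.501484;  D = +0.477946+0.151836i
d^3_{2,-1}: k∈[0..1] ⇒ -0.289971 +0.025758 = -0.264213;  D = +0.174477+0.198409i
d^3_{3,-1}: single k=0 term ⇒ +0.074845;  D = +0.013356+0.073644i
Y_3^{m'}(θ=0.1147,φ=5.0162) and Σ D·Y over m':
  (-0.1201-0.4038i)·(-0.0005-0.0004i)  (-0.1315+0.5094i)·(-0.0109+0.0076i)  (-0.1013+0.0995i)·(+0.0435+0.1389i)  (+0.4335-0.1035i)·(+0.7172+0.0000i)  (+0.4779+0.1518i)·(-0.0435+0.1389i)  (+0.1745+0.1984i)·(-0.0109-0.0076i)  (+0.0134+0.0736i)·(+0.0005-0.0004i)
Y_3^-1(R⁻¹ n̂) = +0.247918-0.033965i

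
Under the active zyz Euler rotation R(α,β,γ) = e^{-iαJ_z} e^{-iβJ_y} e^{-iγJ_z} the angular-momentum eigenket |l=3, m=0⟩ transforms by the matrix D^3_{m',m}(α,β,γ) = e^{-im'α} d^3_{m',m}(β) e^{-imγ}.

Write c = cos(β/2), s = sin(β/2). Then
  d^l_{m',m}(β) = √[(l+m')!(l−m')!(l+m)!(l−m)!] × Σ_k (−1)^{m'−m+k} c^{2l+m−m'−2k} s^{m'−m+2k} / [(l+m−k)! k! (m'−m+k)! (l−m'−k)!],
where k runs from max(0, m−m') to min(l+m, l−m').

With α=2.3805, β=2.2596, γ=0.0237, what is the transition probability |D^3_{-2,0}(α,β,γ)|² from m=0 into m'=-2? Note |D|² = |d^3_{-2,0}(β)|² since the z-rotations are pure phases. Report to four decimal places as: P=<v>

Split into d^3_{-2,0}(β=2.2596) × two z-phases.
c=cos(2.2596/2)=0.426841, s=sin(2.2596/2)=0.904327; N=√[1·120·6·6]=65.726707
k: max(0,(0)−(-2))=2 … min(3+(0),3−(-2))=3
  k=2: (−1)^0·65.7267/(12)·0.4268^4·0.9043^2 = +0.148688
  k=3: (−1)^1·65.7267/(12)·0.4268^2·0.9043^4 = -0.667412
d^3_{-2,0}(2.2596) = +0.148688 -0.667412 = -0.518724
|D^3_{-2,0}|² = |d^3_{-2,0}(β)|² = (-0.518724)² = 0.269075 (the z-rotation phases have unit modulus)

P=0.2691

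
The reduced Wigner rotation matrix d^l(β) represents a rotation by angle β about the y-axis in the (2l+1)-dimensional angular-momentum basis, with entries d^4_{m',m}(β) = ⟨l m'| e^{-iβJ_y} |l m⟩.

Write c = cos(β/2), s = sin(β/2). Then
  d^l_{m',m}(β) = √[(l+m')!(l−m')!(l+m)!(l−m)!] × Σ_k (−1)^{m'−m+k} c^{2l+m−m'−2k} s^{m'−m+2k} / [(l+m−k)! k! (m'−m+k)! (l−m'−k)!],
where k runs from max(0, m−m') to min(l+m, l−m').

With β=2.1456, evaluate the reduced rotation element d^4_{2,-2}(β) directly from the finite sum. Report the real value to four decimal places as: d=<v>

d^4_{2,-2}(β=2.1456) via Wigner's sum:
With c≡cos(β/2)=0.477666 and s≡sin(β/2)=0.878541, N=[720·2·2·720]^{1/2}=1440.000000
k∈{0,1,2} keeps every argument non-negative
  k=0: (−1)^4·1440.0000/(96)·0.4777^4·0.8785^4 = +0.465198
  k=1: (−1)^5·1440.0000/(120)·0.4777^2·0.8785^6 = -1.258936
  k=2: (−1)^6·1440.0000/(1440)·0.4777^0·0.8785^8 = +0.354893
d^4_{2,-2}(2.1456) = +0.465198 -1.258936 +0.354893 = -0.438844

d=-0.4388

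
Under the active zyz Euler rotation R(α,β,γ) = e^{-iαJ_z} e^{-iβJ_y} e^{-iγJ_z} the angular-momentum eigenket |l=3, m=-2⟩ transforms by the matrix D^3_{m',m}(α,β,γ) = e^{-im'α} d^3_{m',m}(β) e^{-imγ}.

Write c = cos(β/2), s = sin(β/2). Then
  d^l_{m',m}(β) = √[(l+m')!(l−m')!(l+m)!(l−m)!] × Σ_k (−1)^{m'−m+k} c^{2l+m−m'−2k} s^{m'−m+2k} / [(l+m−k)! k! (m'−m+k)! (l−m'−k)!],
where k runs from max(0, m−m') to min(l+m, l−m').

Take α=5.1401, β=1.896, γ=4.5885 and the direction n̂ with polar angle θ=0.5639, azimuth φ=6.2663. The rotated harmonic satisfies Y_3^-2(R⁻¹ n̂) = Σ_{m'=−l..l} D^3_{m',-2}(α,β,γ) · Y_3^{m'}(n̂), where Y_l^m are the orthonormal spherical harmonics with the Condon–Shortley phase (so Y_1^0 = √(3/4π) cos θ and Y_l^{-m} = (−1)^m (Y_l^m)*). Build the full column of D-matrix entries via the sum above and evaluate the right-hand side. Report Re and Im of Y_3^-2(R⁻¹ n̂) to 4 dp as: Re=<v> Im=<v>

Need the full column D^3_{m',-2} for m'=−3..3 at α=5.1401, β=1.896, γ=4.5885.
cos(β/2)=0.583309, sin(β/2)=0.812251
d^3_{-3,-2}: single k=1 term ⇒ +0.134356;  D = +0.115552-0.068551i
d^3_{-2,-2}: k∈[0..1] ⇒ +0.039390 -0.381895 = -0.342505;  D = -0.281195-0.195548i
d^3_{-1,-2}: k∈[0..1] ⇒ -0.173453 +0.672660 = +0.499207;  D = -0.089340+0.491147i
d^3_{0,-2}: k∈[0..1] ⇒ +0.418345 -0.811181 = -0.392836;  D = +0.380838-0.096343i
d^3_{1,-2}: k∈[0..1] ⇒ -0.672660 +0.652151 = -0.020508;  D = +0.012823+0.016005i
d^3_{2,-2}: k∈[0..1] ⇒ +0.740503 -0.287171 = +0.453333;  D = +0.204336-0.404669i
d^3_{3,-2}: single k=0 term ⇒ -0.505154;  D = -0.504753-0.020143i
Y_3^{m'}(θ=0.5639,φ=6.2663) and Σ D·Y over m':
  (+0.1156-0.0686i)·(+0.0636+0.0032i)  (-0.2812-0.1955i)·(+0.2466+0.0083i)  (-0.0893+0.4911i)·(+0.4441+0.0075i)  (+0.3808-0.0963i)·(+0.1803+0.0000i)  (+0.0128+0.0160i)·(-0.4441+0.0075i)  (+0.2043-0.4047i)·(+0.2466-0.0083i)  (-0.5048-0.0201i)·(-0.0636+0.0032i)
Y_3^-2(R⁻¹ n̂) = +0.038538+0.036687i

Re=0.0385 Im=0.0367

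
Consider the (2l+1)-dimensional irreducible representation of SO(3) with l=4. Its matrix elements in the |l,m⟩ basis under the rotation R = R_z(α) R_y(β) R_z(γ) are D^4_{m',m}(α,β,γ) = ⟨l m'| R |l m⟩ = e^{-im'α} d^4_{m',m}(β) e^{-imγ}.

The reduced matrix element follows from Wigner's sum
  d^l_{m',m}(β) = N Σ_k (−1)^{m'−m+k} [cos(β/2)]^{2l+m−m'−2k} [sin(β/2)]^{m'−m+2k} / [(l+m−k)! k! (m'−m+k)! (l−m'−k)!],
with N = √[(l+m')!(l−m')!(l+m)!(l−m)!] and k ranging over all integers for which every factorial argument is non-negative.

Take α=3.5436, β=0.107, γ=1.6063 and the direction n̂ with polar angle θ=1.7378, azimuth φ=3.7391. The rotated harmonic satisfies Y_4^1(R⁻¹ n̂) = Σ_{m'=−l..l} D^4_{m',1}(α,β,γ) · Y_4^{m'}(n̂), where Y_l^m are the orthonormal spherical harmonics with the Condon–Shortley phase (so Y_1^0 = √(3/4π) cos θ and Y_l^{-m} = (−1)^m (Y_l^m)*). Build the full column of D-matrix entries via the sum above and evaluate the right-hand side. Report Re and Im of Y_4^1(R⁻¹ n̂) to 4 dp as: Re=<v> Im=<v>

Re=-0.0137 Im=0.0859

Need the full column D^4_{m',1} for m'=−4..4 at α=3.5436, β=0.107, γ=1.6063.
cos(β/2)=0.998569, sin(β/2)=0.053474
d^4_{-4,1}: single k=5 term ⇒ +0.000003;  D = +0.000003+0.000000i
d^4_{-3,1}: k∈[4..5] ⇒ +0.000108 -0.000000 = +0.000107;  D = -0.000099+0.000042i
d^4_{-2,1}: k∈[3..5] ⇒ +0.002147 -0.000009 +0.000000 = +0.002138;  D = +0.001486-0.001537i
d^4_{-1,1}: k∈[2..5] ⇒ +0.028351 -0.000244 +0.000000 -0.000000 = +0.028107;  D = -0.010072+0.026240i
d^4_{0,1}: k∈[1..4] ⇒ +0.236760 -0.004074 +0.000012 -0.000000 = +0.232698;  D = -0.008260-0.232552i
d^4_{1,1}: k∈[0..3] ⇒ +0.988611 -0.042526 +0.000244 -0.000000 = +0.946329;  D = +0.400946+0.857193i
d^4_{2,1}: k∈[0..2] ⇒ -0.224610 +0.003221 -0.000006 = -0.221396;  D = +0.164790+0.147853i
d^4_{3,1}: k∈[0..1] ⇒ +0.022503 -0.000108 = +0.022395;  D = +0.021192+0.007242i
d^4_{4,1}: single k=0 term ⇒ -0.001136;  D = +0.001133-0.000083i
Y_4^{m'}(θ=1.7378,φ=3.7391) and Σ D·Y over m':
  (+0.0000+0.0000i)·(-0.3057-0.2857i)  (-0.0001+0.0000i)·(-0.0439-0.1946i)  (+0.0015-0.0015i)·(-0.0963+0.2441i)  (-0.0101+0.0262i)·(-0.1799+0.1224i)  (-0.0083-0.2326i)·(+0.2325+0.0000i)  (+0.4009+0.8572i)·(+0.1799+0.1224i)  (+0.1648+0.1479i)·(-0.0963-0.2441i)  (+0.0212+0.0072i)·(+0.0439-0.1946i)  (+0.0011-0.0001i)·(-0.3057+0.2857i)
Y_4^1(R⁻¹ n̂) = -0.013656+0.085923i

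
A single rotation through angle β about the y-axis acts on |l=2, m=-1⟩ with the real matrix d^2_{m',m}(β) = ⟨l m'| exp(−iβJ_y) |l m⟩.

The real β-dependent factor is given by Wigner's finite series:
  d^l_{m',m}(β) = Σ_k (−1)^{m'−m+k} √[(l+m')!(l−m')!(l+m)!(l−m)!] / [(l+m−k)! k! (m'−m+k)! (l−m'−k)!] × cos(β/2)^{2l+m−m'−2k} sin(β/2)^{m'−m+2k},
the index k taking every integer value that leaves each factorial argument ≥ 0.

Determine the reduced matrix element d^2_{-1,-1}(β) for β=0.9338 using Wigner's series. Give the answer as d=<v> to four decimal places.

d=0.1512

d^2_{-1,-1}(β=0.9338) via Wigner's sum:
c=cos(0.9338/2)=0.892968, s=sin(0.9338/2)=0.450120; N=√[1·6·1·6]=6.000000
k∈{0,1} keeps every argument non-negative
  k=0: (−1)^0·6.0000/(6)·0.8930^4·0.4501^0 = +0.635834
  k=1: (−1)^1·6.0000/(2)·0.8930^2·0.4501^2 = -0.484674
d^2_{-1,-1}(0.9338) = +0.635834 -0.484674 = +0.151159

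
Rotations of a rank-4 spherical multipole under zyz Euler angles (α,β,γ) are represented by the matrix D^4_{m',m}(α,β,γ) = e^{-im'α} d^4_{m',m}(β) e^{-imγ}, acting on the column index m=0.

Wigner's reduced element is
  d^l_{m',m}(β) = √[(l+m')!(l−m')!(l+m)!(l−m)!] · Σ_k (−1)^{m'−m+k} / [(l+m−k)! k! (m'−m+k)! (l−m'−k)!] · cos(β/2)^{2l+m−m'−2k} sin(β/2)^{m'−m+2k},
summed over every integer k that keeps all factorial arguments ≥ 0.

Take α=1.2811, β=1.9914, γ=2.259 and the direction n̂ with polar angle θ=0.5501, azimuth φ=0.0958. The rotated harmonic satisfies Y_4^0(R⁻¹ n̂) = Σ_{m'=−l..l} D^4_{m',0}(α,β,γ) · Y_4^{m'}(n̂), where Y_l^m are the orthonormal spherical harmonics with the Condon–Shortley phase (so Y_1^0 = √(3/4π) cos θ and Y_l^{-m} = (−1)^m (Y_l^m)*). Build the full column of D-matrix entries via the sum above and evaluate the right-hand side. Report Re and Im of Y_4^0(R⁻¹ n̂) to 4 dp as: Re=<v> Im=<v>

Re=0.2301 Im=0.0000

Need the full column D^4_{m',0} for m'=−4..4 at α=1.2811, β=1.9914, γ=2.259.
cos(β/2)=0.543916, sin(β/2)=0.839140
d^4_{-4,0}: single k=4 term ⇒ +0.363089;  D = +0.145400-0.332704i
d^4_{-3,0}: k∈[3..4] ⇒ +0.332832 -0.792192 = -0.459360;  D = +0.350832+0.296527i
d^4_{-2,0}: k∈[2..4] ⇒ +0.172973 -1.097877 +0.979920 = +0.055016;  D = -0.046037+0.030122i
d^4_{-1,0}: k∈[1..4] ⇒ +0.052853 -0.754792 +1.796523 -0.712668 = +0.381916;  D = +0.109099+0.366002i
d^4_{0,0}: k∈[0..4] ⇒ +0.007660 -0.291728 +1.562306 -1.652682 +0.245853 = -0.128591;  D = -0.128591+0.000000i
d^4_{1,0}: k∈[0..3] ⇒ -0.052853 +0.754792 -1.796523 +0.712668 = -0.381916;  D = -0.109099+0.366002i
d^4_{2,0}: k∈[0..2] ⇒ +0.172973 -1.097877 +0.979920 = +0.055016;  D = -0.046037-0.030122i
d^4_{3,0}: k∈[0..1] ⇒ -0.332832 +0.792192 = +0.459360;  D = -0.350832+0.296527i
d^4_{4,0}: single k=0 term ⇒ +0.363089;  D = +0.145400+0.332704i
Y_4^{m'}(θ=0.5501,φ=0.0958) and Σ D·Y over m':
  (+0.1454-0.3327i)·(+0.0307-0.0124i)  (+0.3508+0.2965i)·(+0.1462-0.0432i)  (-0.0460+0.0301i)·(+0.3668-0.0712i)  (+0.1091+0.3660i)·(+0.4380-0.0421i)  (-0.1286+0.0000i)·(-0.0336+0.0000i)  (-0.1091+0.3660i)·(-0.4380-0.0421i)  (-0.0460-0.0301i)·(+0.3668+0.0712i)  (-0.3508+0.2965i)·(-0.1462-0.0432i)  (+0.1454+0.3327i)·(+0.0307+0.0124i)
Y_4^0(R⁻¹ n̂) = +0.230102+0.000000i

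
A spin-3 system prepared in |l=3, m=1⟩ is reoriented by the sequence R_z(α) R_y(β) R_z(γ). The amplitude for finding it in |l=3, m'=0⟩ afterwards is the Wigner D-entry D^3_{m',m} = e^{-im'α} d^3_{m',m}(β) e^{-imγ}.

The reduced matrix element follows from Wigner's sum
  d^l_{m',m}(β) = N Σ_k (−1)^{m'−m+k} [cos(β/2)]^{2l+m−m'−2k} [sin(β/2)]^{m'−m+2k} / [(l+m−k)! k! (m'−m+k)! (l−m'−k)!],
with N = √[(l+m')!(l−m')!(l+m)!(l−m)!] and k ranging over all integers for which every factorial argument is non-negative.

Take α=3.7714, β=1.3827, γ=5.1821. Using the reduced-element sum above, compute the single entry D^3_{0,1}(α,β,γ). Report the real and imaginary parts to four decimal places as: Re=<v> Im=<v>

Re=-0.1589 Im=-0.3130

Split into d^3_{0,1}(β=1.3827) × two z-phases.
Half-angle: c=0.770386, s=0.637578. N=√(6·6·24·2)=41.569219
Admissible k: 1..3 (factorial args all ≥0)
  k=1: (−1)^0·41.5692/(12)·0.7704^5·0.6376^1 = +0.599330
  k=2: (−1)^1·41.5692/(4)·0.7704^3·0.6376^3 = -1.231506
  k=3: (−1)^2·41.5692/(12)·0.7704^1·0.6376^5 = +0.281167
d^3_{0,1}(1.3827) = +0.599330 -1.231506 +0.281167 = -0.351009
Attach z-rotation phases: D = e^{-i(0)(3.7714)}·(-0.351009)·e^{-i(1)(5.1821)} = -0.158877-0.312995i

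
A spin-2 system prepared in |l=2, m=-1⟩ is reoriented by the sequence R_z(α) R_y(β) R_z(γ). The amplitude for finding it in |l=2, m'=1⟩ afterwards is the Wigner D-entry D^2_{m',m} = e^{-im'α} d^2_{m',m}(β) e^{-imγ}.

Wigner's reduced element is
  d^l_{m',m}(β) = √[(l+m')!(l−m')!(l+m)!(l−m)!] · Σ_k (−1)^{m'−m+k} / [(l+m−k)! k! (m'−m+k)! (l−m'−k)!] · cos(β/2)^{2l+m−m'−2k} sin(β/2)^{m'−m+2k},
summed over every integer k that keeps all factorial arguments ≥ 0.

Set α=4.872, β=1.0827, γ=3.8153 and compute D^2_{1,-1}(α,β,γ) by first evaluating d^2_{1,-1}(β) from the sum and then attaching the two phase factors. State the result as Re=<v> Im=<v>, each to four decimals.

First d^2_{1,-1}(β=1.0827), then the phase factors e^{-i(1)α} and e^{-i(-1)γ}:
Half-angle: c=0.857014, s=0.515293. N=√(6·1·1·6)=6.000000
k∈{0,1} keeps every argument non-negative
  k=0: (−1)^2·6.0000/(2)·0.8570^2·0.5153^2 = +0.585068
  k=1: (−1)^3·6.0000/(6)·0.8570^0·0.5153^4 = -0.070505
d^2_{1,-1}(1.0827) = +0.585068 -0.070505 = +0.514563
Attach z-rotation phases: D = e^{-i(1)(4.872)}·(+0.514563)·e^{-i(-1)(3.8153)} = +0.253035-0.448049i

Re=0.2530 Im=-0.4480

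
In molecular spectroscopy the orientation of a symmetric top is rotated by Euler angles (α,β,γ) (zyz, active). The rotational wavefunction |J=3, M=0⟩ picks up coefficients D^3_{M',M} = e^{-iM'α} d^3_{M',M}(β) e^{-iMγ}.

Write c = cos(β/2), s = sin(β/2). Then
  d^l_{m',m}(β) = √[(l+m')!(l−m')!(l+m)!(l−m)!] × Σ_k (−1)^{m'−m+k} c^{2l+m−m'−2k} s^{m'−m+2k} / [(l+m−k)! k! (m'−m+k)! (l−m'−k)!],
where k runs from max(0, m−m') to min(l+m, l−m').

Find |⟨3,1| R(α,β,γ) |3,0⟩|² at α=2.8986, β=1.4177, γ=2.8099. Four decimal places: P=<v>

First d^3_{1,0}(β=1.4177), then the phase factors e^{-i(1)α} and e^{-i(0)γ}:
Half-angle: c=0.759111, s=0.650961. N=√(24·2·6·6)=41.569219
The bounds max(0,m−m')=0 and min(l+m,l−m')=2 give 3 terms
  k=0: (−1)^1·41.5692/(12)·0.7591^5·0.6510^1 = -0.568424
  k=1: (−1)^2·41.5692/(4)·0.7591^3·0.6510^3 = +1.253987
  k=2: (−1)^3·41.5692/(12)·0.7591^1·0.6510^5 = -0.307377
d^3_{1,0}(1.4177) = -0.568424 +1.253987 -0.307377 = +0.378186
|D^3_{1,0}|² = |d^3_{1,0}(β)|² = (+0.378186)² = 0.143025 (the z-rotation phases have unit modulus)

P=0.1430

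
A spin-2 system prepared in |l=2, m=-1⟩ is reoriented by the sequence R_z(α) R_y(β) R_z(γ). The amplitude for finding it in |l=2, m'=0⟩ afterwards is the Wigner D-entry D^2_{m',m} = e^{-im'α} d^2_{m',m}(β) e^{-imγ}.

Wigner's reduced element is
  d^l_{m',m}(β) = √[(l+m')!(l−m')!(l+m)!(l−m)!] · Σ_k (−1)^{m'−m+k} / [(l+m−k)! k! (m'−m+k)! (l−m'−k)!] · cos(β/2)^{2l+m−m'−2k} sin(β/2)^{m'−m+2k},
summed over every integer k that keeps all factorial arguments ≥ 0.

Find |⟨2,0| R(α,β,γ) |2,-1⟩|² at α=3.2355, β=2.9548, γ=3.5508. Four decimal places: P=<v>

P=0.0499

Split into d^2_{0,-1}(β=2.9548) × two z-phases.
Half-angle: c=0.093261, s=0.995642. N=√(2·2·1·6)=4.898979
The bounds max(0,m−m')=0 and min(l+m,l−m')=1 give 2 terms
  k=0: (−1)^1·4.8990/(2)·0.0933^3·0.9956^1 = -0.001978
  k=1: (−1)^2·4.8990/(2)·0.0933^1·0.9956^3 = +0.225467
d^2_{0,-1}(2.9548) = -0.001978 +0.225467 = +0.223489
|D^2_{0,-1}|² = |d^2_{0,-1}(β)|² = (+0.223489)² = 0.049947 (the z-rotation phases have unit modulus)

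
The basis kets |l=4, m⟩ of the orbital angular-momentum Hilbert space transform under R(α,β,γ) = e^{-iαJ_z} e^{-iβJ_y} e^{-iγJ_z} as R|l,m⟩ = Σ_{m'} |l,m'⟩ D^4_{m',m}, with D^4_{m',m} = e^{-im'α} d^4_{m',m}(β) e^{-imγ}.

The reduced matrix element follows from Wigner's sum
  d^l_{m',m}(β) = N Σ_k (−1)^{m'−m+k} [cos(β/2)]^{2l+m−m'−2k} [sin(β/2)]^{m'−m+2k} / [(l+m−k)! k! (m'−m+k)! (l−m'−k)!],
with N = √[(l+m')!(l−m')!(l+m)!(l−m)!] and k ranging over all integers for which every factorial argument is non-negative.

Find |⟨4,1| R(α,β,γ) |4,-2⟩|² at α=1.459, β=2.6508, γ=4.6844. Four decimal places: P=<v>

P=0.3396

Split into d^4_{1,-2}(β=2.6508) × two z-phases.
c=cos(2.6508/2)=0.242941, s=sin(2.6508/2)=0.970041; N=√[120·6·2·720]=1018.233765
The bounds max(0,m−m')=0 and min(l+m,l−m')=2 give 3 terms
  k=0: (−1)^3·1018.2338/(72)·0.2429^5·0.9700^3 = -0.010924
  k=1: (−1)^4·1018.2338/(48)·0.2429^3·0.9700^5 = +0.261251
  k=2: (−1)^5·1018.2338/(240)·0.2429^1·0.9700^7 = -0.833044
d^4_{1,-2}(2.6508) = -0.010924 +0.261251 -0.833044 = -0.582716
|D^4_{1,-2}|² = |d^4_{1,-2}(β)|² = (-0.582716)² = 0.339558 (the z-rotation phases have unit modulus)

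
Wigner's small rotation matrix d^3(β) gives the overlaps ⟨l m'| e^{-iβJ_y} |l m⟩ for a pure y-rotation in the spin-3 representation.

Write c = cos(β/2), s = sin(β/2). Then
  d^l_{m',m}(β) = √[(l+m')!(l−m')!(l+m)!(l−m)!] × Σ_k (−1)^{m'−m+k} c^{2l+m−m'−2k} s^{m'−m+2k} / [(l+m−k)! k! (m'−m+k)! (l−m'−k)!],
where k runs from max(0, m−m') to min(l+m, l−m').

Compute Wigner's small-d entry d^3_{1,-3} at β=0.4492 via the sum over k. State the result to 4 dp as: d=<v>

d=0.0091

d^3_{1,-3}(β=0.4492) via Wigner's sum:
Half-angle: c=0.974883, s=0.222716. N=√(24·2·1·720)=185.903201
Admissible k: 0..0 (factorial args all ≥0)
  k=0: (−1)^4·185.9032/(48)·0.9749^2·0.2227^4 = +0.009056
d^3_{1,-3}(0.4492) = +0.009056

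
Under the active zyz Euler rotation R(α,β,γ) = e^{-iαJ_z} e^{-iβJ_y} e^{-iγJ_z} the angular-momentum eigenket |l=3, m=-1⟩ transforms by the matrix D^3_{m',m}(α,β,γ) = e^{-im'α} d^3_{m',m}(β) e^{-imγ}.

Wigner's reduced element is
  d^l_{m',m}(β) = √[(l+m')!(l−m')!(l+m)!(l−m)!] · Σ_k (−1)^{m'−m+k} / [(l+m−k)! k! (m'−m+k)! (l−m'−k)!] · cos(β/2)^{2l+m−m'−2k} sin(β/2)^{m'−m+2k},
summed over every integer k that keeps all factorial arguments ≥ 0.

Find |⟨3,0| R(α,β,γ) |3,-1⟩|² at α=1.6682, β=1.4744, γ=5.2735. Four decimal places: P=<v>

P=0.1690

Split into d^3_{0,-1}(β=1.4744) × two z-phases.
c=cos(1.4744/2)=0.740354, s=sin(1.4744/2)=0.672218; N=√[6·6·2·24]=41.569219
Admissible k: 0..2 (factorial args all ≥0)
  k=0: (−1)^1·41.5692/(12)·0.7404^5·0.6722^1 = -0.517960
  k=1: (−1)^2·41.5692/(4)·0.7404^3·0.6722^3 = +1.281030
  k=2: (−1)^3·41.5692/(12)·0.7404^1·0.6722^5 = -0.352030
d^3_{0,-1}(1.4744) = -0.517960 +1.281030 -0.352030 = +0.411039
|D^3_{0,-1}|² = |d^3_{0,-1}(β)|² = (+0.411039)² = 0.168953 (the z-rotation phases have unit modulus)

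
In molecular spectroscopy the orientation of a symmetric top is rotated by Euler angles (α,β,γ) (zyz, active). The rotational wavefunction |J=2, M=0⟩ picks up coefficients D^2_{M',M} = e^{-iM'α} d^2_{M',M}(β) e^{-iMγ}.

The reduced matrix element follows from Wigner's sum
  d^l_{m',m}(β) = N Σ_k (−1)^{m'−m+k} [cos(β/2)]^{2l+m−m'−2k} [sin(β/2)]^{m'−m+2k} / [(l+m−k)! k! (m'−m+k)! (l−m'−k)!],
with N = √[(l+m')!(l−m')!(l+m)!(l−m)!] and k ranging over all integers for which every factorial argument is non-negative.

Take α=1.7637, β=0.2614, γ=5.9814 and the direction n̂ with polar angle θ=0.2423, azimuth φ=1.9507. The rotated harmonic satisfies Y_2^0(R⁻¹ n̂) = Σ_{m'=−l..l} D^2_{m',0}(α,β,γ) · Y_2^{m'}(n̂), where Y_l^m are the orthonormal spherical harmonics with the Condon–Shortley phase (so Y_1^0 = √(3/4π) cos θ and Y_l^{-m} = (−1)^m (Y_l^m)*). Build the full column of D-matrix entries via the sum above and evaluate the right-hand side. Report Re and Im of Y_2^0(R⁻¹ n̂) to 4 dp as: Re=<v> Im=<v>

Need the full column D^2_{m',0} for m'=−2..2 at α=1.7637, β=0.2614, γ=5.9814.
cos(β/2)=0.991471, sin(β/2)=0.130328
d^2_{-2,0}: single k=2 term ⇒ +0.040899;  D = -0.037893-0.015391i
d^2_{-1,0}: k∈[1..2] ⇒ +0.311139 -0.005376 = +0.305763;  D = -0.058618+0.300091i
d^2_{0,0}: k∈[0..2] ⇒ +0.966318 -0.066788 +0.000289 = +0.899818;  D = +0.899818+0.000000i
d^2_{1,0}: k∈[0..1] ⇒ -0.311139 +0.005376 = -0.305763;  D = +0.058618+0.300091i
d^2_{2,0}: single k=0 term ⇒ +0.040899;  D = -0.037893+0.015391i
Y_2^{m'}(θ=0.2423,φ=1.9507) and Σ D·Y over m':
  (-0.0379-0.0154i)·(-0.0161+0.0153i)  (-0.0586+0.3001i)·(-0.0667-0.1671i)  (+0.8998+0.0000i)·(+0.5763+0.0000i)  (+0.0586+0.3001i)·(+0.0667-0.1671i)  (-0.0379+0.0154i)·(-0.0161-0.0153i)
Y_2^0(R⁻¹ n̂) = +0.628394-0.000000i

Re=0.6284 Im=0.0000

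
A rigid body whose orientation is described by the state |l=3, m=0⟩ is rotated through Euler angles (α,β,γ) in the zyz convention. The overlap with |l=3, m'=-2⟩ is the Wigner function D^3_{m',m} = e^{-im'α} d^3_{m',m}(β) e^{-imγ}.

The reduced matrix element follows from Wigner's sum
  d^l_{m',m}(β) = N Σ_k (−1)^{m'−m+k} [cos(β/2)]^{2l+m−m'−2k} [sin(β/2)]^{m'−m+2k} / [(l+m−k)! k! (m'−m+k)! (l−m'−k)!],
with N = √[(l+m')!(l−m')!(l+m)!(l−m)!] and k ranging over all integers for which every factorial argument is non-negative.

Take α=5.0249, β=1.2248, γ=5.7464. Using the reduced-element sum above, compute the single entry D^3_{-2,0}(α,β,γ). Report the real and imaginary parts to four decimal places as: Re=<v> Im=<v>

Re=-0.3333 Im=-0.2405

First d^3_{-2,0}(β=1.2248), then the phase factors e^{-i(-2)α} and e^{-i(0)γ}:
c=cos(1.2248/2)=0.818271, s=sin(1.2248/2)=0.574833; N=√[1·120·6·6]=65.726707
k: max(0,(0)−(-2))=2 … min(3+(0),3−(-2))=3
  k=2: (−1)^0·65.7267/(12)·0.8183^4·0.5748^2 = +0.811395
  k=3: (−1)^1·65.7267/(12)·0.8183^2·0.5748^4 = -0.400425
d^3_{-2,0}(1.2248) = +0.811395 -0.400425 = +0.410969
D = (-0.810950-0.585115i)·(+0.410969)·(+1.000000+0.000000i) = -0.333276-0.240464i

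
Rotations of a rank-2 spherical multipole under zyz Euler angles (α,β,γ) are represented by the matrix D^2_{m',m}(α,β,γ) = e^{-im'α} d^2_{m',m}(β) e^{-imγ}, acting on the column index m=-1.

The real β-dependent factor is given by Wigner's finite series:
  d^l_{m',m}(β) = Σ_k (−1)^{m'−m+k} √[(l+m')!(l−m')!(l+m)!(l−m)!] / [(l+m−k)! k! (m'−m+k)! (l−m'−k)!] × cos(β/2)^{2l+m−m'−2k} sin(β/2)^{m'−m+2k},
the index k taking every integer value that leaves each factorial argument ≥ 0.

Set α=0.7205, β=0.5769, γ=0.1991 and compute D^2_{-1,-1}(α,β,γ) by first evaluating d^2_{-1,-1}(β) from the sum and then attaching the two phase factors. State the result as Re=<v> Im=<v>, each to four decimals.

Split into d^2_{-1,-1}(β=0.5769) × two z-phases.
c=cos(0.5769/2)=0.958686, s=sin(0.5769/2)=0.284467; N=√[1·6·1·6]=6.000000
k∈{0,1} keeps every argument non-negative
  k=0: (−1)^0·6.0000/(6)·0.9587^4·0.2845^0 = +0.844706
  k=1: (−1)^1·6.0000/(2)·0.9587^2·0.2845^2 = -0.223119
d^2_{-1,-1}(0.5769) = +0.844706 -0.223119 = +0.621587
Phases: e^{-i·(-1)·0.7205}=+0.751476+0.659760i, e^{-i·(-1)·0.1991}=+0.980245+0.197787i ⇒ D=+0.376768+0.494385i

Re=0.3768 Im=0.4944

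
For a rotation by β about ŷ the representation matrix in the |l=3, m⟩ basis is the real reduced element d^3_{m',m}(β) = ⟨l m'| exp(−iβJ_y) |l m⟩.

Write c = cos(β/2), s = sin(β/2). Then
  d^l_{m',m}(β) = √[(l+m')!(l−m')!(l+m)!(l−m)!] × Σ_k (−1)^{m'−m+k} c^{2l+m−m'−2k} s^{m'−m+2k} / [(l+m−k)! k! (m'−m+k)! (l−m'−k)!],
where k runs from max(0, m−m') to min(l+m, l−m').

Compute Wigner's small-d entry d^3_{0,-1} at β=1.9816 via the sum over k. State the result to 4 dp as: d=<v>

d=0.0804

d^3_{0,-1}(β=1.9816) via Wigner's sum:
c=cos(1.9816/2)=0.548021, s=sin(1.9816/2)=0.836465; N=√[6·6·2·24]=41.569219
k: max(0,(-1)−(0))=0 … min(3+(-1),3−(0))=2
  k=0: (−1)^1·41.5692/(12)·0.5480^5·0.8365^1 = -0.143227
  k=1: (−1)^2·41.5692/(4)·0.5480^3·0.8365^3 = +1.001027
  k=2: (−1)^3·41.5692/(12)·0.5480^1·0.8365^5 = -0.777366
d^3_{0,-1}(1.9816) = -0.143227 +1.001027 -0.777366 = +0.080434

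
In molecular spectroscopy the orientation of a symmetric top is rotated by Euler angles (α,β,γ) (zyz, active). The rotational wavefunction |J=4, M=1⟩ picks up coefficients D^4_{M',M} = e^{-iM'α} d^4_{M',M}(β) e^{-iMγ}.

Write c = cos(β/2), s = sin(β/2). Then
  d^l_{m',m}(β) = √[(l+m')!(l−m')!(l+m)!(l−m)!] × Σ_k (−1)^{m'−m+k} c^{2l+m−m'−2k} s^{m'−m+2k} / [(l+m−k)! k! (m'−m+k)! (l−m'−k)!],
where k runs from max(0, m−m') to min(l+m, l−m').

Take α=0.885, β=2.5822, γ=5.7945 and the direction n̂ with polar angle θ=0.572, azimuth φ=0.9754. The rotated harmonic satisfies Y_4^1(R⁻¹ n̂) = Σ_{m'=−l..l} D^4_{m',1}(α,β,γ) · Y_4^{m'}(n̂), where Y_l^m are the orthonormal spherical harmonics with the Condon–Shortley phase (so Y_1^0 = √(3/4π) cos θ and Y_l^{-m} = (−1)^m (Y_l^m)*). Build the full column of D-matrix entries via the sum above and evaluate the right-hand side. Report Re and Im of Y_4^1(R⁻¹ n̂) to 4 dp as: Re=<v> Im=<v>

Need the full column D^4_{m',1} for m'=−4..4 at α=0.885, β=2.5822, γ=5.7945.
cos(β/2)=0.276064, sin(β/2)=0.961139
d^4_{-4,1}: single k=5 term ⇒ +0.129138;  D = -0.081572-0.100113i
d^4_{-3,1}: k∈[4..5] ⇒ +0.065570 -0.476878 = -0.411308;  D = +0.411307+0.000861i
d^4_{-2,1}: k∈[3..5] ⇒ +0.020134 -0.366072 +0.887463 = +0.541524;  D = -0.343818+0.418375i
d^4_{-1,1}: k∈[2..5] ⇒ +0.004089 -0.148698 +0.901215 -0.728267 = +0.028339;  D = +0.005550+0.027790i
d^4_{0,1}: k∈[1..4] ⇒ +0.000525 -0.038201 +0.463048 -0.935468 = -0.510095;  D = -0.450389-0.239472i
d^4_{1,1}: k∈[0..3] ⇒ +0.000034 -0.006134 +0.148698 -0.600810 = -0.458212;  D = -0.422696+0.176880i
d^4_{2,1}: k∈[0..2] ⇒ -0.000498 +0.030200 -0.244048 = -0.214346;  D = -0.061186+0.205427i
d^4_{3,1}: k∈[0..1] ⇒ +0.003246 -0.065570 = -0.062324;  D = +0.034960+0.051595i
d^4_{4,1}: single k=0 term ⇒ -0.010654;  D = +0.010610+0.000960i
Y_4^{m'}(θ=0.572,φ=0.9754) and Σ D·Y over m':
  (-0.0816-0.1001i)·(-0.0275+0.0262i)  (+0.4113+0.0009i)·(-0.1631-0.0357i)  (-0.3438+0.4184i)·(-0.1436-0.3595i)  (+0.0055+0.0278i)·(+0.2353-0.3474i)  (-0.4504-0.2395i)·(-0.0757+0.0000i)  (-0.4227+0.1769i)·(-0.2353-0.3474i)  (-0.0612+0.2054i)·(-0.1436+0.3595i)  (+0.0350+0.0516i)·(+0.1631-0.0357i)  (+0.0106+0.0010i)·(-0.0275-0.0262i)
Y_4^1(R⁻¹ n̂) = +0.285788+0.132673i

Re=0.2858 Im=0.1327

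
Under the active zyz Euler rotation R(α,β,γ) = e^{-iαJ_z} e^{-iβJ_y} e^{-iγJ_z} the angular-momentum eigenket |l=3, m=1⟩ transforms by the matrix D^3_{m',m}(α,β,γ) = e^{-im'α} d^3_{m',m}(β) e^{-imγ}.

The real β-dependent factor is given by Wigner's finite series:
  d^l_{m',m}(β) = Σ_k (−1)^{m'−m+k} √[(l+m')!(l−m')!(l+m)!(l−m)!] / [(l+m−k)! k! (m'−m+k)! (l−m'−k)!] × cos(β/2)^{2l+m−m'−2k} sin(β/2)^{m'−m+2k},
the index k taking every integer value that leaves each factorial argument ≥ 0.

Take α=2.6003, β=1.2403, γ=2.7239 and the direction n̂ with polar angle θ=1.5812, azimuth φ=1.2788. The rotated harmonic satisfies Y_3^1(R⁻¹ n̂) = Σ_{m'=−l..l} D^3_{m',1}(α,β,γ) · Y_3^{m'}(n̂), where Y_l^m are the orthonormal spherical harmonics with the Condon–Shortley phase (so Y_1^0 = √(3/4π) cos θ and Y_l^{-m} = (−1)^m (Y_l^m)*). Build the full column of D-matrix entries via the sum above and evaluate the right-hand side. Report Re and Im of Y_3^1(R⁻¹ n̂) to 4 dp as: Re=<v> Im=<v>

Re=-0.1130 Im=0.2019

Need the full column D^3_{m',1} for m'=−3..3 at α=2.6003, β=1.2403, γ=2.7239.
cos(β/2)=0.813791, sin(β/2)=0.581157
d^3_{-3,1}: single k=4 term ⇒ +0.292581;  D = +0.104330-0.273348i
d^3_{-2,1}: k∈[3..4] ⇒ +0.669037 -0.170601 = +0.498436;  D = -0.392261+0.307522i
d^3_{-1,1}: k∈[2..4] ⇒ +0.888773 -0.604353 +0.038527 = +0.322946;  D = +0.320483-0.039815i
d^3_{0,1}: k∈[1..3] ⇒ +0.718538 -1.099340 +0.186884 = -0.193918;  D = +0.177247+0.078663i
d^3_{1,1}: k∈[0..2] ⇒ +0.290455 -1.185030 +0.453265 = -0.441311;  D = -0.253467-0.361261i
d^3_{2,1}: k∈[0..1] ⇒ -0.655932 +0.669037 = +0.013105;  D = -0.000923-0.013072i
d^3_{3,1}: single k=0 term ⇒ +0.573700;  D = -0.260217+0.511292i
Y_3^{m'}(θ=1.5812,φ=1.2788) and Σ D·Y over m':
  (+0.1043-0.2733i)·(-0.3204+0.2671i)  (-0.3923+0.3075i)·(+0.0089+0.0059i)  (+0.3205-0.0398i)·(-0.0930+0.3093i)  (+0.1772+0.0787i)·(+0.0116+0.0000i)  (-0.2535-0.3613i)·(+0.0930+0.3093i)  (-0.0009-0.0131i)·(+0.0089-0.0059i)  (-0.2602+0.5113i)·(+0.3204+0.2671i)
Y_3^1(R⁻¹ n̂) = -0.112976+0.201879i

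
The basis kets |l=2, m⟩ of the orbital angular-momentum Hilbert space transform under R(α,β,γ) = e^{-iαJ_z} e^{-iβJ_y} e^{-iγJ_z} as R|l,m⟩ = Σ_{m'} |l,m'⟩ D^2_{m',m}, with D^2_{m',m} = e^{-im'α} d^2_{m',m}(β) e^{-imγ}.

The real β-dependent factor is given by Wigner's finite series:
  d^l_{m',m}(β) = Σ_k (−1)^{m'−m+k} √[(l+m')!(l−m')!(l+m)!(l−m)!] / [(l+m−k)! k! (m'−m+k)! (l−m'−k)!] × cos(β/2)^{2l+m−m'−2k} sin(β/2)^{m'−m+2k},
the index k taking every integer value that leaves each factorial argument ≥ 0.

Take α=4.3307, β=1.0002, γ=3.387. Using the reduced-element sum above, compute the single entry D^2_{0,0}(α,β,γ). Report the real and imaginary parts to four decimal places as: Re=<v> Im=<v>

Re=-0.0624 Im=0.0000

First d^2_{0,0}(β=1.0002), then the phase factors e^{-i(0)α} and e^{-i(0)γ}:
c=cos(1.0002/2)=0.877535, s=sin(1.0002/2)=0.479513; N=√[2·2·2·2]=4.000000
k: max(0,(0)−(0))=0 … min(2+(0),2−(0))=2
  k=0: (−1)^0·4.0000/(4)·0.8775^4·0.4795^0 = +0.593003
  k=1: (−1)^1·4.0000/(1)·0.8775^2·0.4795^2 = -0.708255
  k=2: (−1)^2·4.0000/(4)·0.8775^0·0.4795^4 = +0.052869
d^2_{0,0}(1.0002) = +0.593003 -0.708255 +0.052869 = -0.062383
Phases: e^{-i·(0)·4.3307}=+1.000000+0.000000i, e^{-i·(0)·3.387}=+1.000000+0.000000i ⇒ D=-0.062383+0.000000i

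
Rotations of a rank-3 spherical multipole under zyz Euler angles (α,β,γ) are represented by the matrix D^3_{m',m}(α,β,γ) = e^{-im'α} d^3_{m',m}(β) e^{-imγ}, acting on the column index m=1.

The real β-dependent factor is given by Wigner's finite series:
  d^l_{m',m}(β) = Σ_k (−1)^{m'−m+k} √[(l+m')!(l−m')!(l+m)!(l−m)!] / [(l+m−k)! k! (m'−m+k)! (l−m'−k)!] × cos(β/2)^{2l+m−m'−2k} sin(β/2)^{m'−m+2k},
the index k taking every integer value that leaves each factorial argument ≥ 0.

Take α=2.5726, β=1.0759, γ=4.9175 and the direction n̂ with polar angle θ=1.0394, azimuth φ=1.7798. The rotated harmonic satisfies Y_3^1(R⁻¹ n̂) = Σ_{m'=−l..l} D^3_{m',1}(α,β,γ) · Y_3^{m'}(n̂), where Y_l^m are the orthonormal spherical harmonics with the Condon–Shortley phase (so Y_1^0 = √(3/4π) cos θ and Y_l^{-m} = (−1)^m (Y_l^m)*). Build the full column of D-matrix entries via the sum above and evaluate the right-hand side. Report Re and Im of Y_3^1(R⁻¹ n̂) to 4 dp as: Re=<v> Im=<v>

Need the full column D^3_{m',1} for m'=−3..3 at α=2.5726, β=1.0759, γ=4.9175.
cos(β/2)=0.858761, sin(β/2)=0.512377
d^3_{-3,1}: single k=4 term ⇒ +0.196855;  D = -0.185501+0.065889i
d^3_{-2,1}: k∈[3..4] ⇒ +0.538784 -0.095900 = +0.442884;  D = +0.431452+0.099975i
d^3_{-1,1}: k∈[2..4] ⇒ +0.856680 -0.406623 +0.018094 = +0.468152;  D = -0.327273-0.334751i
d^3_{0,1}: k∈[1..3] ⇒ +0.828974 -0.885312 +0.105053 = +0.048715;  D = +0.009922+0.047694i
d^3_{1,1}: k∈[0..2] ⇒ +0.401082 -1.142240 +0.304967 = -0.436191;  D = -0.155242+0.407630i
d^3_{2,1}: k∈[0..1] ⇒ -0.756747 +0.538784 = -0.217963;  D = +0.175097-0.129803i
d^3_{3,1}: single k=0 term ⇒ +0.552985;  D = +0.551672-0.038087i
Y_3^{m'}(θ=1.0394,φ=1.7798) and Σ D·Y over m':
  (-0.1855+0.0659i)·(+0.1568+0.2165i)  (+0.4315+0.1000i)·(-0.3518+0.1562i)  (-0.3273-0.3348i)·(-0.0164-0.0774i)  (+0.0099+0.0477i)·(-0.3245+0.0000i)  (-0.1552+0.4076i)·(+0.0164-0.0774i)  (+0.1751-0.1298i)·(-0.3518-0.1562i)  (+0.5517-0.0381i)·(-0.1568+0.2165i)
Y_3^1(R⁻¹ n̂) = -0.365659+0.180166i

Re=-0.3657 Im=0.1802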